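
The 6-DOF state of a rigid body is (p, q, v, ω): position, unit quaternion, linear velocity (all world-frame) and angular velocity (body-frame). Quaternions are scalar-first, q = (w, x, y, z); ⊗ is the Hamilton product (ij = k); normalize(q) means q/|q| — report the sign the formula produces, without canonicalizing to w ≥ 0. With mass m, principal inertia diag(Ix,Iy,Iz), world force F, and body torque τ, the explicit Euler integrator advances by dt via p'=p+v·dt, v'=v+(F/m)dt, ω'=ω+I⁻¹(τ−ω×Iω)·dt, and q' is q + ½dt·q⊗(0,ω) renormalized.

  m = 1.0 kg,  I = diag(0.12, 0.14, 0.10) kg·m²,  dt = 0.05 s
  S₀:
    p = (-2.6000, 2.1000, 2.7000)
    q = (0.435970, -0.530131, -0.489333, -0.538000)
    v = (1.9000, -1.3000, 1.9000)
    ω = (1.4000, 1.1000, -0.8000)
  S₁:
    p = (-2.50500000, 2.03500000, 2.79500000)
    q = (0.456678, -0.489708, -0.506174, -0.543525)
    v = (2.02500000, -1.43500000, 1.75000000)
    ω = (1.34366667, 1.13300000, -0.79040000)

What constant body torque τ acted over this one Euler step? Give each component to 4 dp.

τ = (-0.1000, 0.0700, 0.0500)

Δω = ω₁−ω₀ = (-0.05633333, 0.03300000, 0.00960000)
τ = I·(Δω/dt) + ω₀×(Iω₀) = (-0.1000, 0.0700, 0.0500)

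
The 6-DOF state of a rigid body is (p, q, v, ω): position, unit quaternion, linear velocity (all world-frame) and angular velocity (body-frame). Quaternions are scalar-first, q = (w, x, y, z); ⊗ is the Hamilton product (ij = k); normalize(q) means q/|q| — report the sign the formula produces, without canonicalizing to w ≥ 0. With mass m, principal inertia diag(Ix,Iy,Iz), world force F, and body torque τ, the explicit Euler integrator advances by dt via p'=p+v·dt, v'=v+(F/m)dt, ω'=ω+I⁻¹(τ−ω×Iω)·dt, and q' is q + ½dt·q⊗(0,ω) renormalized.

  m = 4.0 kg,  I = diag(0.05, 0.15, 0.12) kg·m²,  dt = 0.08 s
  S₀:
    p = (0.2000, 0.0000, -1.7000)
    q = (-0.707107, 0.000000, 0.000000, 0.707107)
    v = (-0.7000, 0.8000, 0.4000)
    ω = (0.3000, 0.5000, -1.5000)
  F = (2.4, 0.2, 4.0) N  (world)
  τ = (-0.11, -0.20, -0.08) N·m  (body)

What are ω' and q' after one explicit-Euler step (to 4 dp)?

ω×(Iω) gyroscopic = (0.0225, 0.0315, 0.0150)
(τ − ω×Iω)/I = (-2.6500, -1.5433, -0.7917)
new body rate ω' = (0.0880, 0.3765, -1.5633)
q⊗(0,ω) = (1.0606605, -0.5656856, -0.1414214, 1.0606605)
updated quaternion q' = (-0.6633, -0.0226, -0.0056, 0.7480)

ω' = (0.0880, 0.3765, -1.5633)
q' = (-0.6633, -0.0226, -0.0056, 0.7480)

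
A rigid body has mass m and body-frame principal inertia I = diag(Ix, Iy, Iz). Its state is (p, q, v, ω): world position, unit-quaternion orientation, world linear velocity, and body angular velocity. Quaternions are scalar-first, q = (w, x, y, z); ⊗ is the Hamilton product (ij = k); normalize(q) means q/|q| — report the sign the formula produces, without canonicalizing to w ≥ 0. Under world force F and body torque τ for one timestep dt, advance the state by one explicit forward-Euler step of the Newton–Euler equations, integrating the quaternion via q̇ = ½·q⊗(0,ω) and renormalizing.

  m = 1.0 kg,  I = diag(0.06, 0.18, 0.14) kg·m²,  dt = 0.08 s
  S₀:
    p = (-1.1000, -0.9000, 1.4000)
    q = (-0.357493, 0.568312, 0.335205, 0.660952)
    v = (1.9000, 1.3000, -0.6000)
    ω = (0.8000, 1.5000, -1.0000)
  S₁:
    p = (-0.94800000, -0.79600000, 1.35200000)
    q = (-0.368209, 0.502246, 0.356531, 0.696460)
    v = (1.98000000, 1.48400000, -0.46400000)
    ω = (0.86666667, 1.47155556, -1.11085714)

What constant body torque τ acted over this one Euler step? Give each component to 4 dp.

ω₁ − ω₀ = (0.06666667, -0.02844444, -0.11085714)
precession coupling = (0.0600, 0.0640, 0.1440)
I·α + gyro = (0.1100, 0.0000, -0.0500)

τ = (0.1100, 0.0000, -0.0500)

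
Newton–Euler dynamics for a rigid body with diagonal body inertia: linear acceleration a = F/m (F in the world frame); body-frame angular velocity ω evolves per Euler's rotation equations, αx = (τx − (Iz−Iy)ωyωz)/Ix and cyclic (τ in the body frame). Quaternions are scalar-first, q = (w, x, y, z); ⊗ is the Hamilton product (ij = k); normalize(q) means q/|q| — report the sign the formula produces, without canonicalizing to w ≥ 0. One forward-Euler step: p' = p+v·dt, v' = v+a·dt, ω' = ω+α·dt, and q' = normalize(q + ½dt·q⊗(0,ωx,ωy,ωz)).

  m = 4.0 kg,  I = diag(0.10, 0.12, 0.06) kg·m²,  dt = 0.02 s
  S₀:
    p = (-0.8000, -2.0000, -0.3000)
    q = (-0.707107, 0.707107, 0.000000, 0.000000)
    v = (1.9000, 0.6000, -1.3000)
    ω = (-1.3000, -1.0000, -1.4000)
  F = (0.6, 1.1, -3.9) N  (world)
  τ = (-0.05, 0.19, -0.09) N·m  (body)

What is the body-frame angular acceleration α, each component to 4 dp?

α = (0.3400, 0.9767, -1.9333)

ω×(Iω) gyroscopic = (-0.0840, 0.0728, 0.0260)
(τ − ω×Iω)/I = (0.3400, 0.9767, -1.9333)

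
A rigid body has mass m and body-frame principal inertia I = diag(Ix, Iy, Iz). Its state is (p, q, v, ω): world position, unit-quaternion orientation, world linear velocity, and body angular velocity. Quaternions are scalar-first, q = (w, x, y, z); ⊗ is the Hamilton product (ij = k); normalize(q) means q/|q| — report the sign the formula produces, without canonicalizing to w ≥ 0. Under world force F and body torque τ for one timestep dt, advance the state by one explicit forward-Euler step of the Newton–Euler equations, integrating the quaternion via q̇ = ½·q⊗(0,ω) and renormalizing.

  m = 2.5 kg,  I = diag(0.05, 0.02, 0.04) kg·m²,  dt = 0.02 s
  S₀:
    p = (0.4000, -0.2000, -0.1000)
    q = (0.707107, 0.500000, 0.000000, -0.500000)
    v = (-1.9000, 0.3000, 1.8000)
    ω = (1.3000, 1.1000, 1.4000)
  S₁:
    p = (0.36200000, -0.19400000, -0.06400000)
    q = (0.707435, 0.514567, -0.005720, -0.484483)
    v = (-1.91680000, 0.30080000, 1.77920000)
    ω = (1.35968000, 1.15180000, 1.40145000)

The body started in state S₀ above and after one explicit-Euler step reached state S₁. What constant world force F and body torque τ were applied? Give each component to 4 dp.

F = (-2.1000, 0.1000, -2.6000)
τ = (0.1800, 0.0700, -0.0400)

Δv = v₁−v₀ = (-0.01680000, 0.00080000, -0.02080000)
applied force F = (-2.1000, 0.1000, -2.6000)
ω₁ − ω₀ = (0.05968000, 0.05180000, 0.00145000)
τ = I·(Δω/dt) + ω₀×(Iω₀) = (0.1800, 0.0700, -0.0400)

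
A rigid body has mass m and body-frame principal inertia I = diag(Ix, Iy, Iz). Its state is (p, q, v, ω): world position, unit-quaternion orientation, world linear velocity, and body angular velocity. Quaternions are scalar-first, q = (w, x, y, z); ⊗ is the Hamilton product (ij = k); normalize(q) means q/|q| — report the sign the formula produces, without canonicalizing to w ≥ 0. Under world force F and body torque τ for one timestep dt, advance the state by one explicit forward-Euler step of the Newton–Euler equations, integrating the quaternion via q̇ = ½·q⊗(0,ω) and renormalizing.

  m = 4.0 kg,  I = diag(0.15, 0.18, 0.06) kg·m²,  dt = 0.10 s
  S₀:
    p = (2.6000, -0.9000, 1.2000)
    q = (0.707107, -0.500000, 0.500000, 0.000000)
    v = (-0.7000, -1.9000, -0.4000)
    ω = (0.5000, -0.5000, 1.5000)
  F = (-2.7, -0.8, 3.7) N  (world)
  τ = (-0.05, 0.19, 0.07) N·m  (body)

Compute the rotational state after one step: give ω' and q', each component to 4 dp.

ω' = (0.4067, -0.4319, 1.6292)
q' = (0.7296, -0.4433, 0.5180, 0.0529)

ω×(Iω) gyroscopic = (0.0900, 0.0675, -0.0075)
(τ − ω×Iω)/I = (-0.9333, 0.6806, 1.2917)
ω' = ω + α·dt = (0.4067, -0.4319, 1.6292)
2q̇ = q⊗(0,ω) = (0.5000000, 1.1035535, 0.3964465, 1.0606605)
updated quaternion q' = (0.7296, -0.4433, 0.5180, 0.0529)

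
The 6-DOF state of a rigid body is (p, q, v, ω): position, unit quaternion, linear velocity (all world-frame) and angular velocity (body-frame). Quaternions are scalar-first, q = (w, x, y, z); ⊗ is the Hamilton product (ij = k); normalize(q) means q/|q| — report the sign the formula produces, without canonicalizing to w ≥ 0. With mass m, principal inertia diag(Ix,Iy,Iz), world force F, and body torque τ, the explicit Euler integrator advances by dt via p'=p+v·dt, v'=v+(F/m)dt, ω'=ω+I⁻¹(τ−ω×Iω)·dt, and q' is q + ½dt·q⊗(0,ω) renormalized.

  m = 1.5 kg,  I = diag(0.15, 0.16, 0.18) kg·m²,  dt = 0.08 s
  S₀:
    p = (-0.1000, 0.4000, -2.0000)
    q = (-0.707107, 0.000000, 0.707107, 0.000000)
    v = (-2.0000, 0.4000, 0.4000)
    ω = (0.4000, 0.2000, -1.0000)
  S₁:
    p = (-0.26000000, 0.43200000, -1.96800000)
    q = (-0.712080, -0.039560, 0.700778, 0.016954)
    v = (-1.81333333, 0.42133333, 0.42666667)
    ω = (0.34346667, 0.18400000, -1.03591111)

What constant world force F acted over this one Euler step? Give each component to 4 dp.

F = (3.5000, 0.4000, 0.5000)

velocity change Δv = (0.18666667, 0.02133333, 0.02666667)
applied force F = (3.5000, 0.4000, 0.5000)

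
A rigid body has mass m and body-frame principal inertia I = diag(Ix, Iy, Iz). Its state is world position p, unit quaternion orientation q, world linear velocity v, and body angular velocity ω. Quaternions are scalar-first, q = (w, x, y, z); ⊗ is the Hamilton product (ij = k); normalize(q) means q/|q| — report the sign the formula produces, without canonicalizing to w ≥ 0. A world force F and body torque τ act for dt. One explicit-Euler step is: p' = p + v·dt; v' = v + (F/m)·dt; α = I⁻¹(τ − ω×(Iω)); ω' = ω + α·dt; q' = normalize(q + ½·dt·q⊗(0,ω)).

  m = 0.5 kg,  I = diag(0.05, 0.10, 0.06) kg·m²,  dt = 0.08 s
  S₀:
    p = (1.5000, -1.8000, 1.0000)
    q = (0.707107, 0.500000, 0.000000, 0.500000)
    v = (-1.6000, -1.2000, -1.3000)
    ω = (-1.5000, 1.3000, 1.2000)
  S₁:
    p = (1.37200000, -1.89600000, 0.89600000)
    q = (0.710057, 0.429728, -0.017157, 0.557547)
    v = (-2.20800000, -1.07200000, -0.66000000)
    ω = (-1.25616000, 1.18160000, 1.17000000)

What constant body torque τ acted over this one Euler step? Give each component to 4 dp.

rate change Δω = (0.24384000, -0.11840000, -0.03000000)
τ = I·(Δω/dt) + ω₀×(Iω₀) = (0.0900, -0.1300, -0.1200)

τ = (0.0900, -0.1300, -0.1200)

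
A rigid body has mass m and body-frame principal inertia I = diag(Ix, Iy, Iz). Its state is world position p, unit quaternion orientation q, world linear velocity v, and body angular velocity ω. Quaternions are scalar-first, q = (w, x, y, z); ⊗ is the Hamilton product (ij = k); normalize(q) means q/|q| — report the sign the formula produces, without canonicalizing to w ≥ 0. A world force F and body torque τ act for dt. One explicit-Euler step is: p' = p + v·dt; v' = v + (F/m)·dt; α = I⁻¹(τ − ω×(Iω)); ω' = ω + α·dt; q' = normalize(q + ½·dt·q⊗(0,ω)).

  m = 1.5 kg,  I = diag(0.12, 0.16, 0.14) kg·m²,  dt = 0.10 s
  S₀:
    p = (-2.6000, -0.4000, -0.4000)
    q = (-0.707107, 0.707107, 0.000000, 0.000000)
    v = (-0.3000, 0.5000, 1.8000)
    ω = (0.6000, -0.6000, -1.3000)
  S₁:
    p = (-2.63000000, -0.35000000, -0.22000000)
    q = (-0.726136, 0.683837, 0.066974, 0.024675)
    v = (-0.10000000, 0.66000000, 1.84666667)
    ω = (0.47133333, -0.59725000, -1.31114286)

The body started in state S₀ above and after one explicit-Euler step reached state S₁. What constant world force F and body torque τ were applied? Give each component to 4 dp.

ω₁ − ω₀ = (-0.12866667, 0.00275000, -0.01114286)
precession coupling = (-0.0156, 0.0156, -0.0144)
applied torque τ = (-0.1700, 0.0200, -0.0300)
velocity change Δv = (0.20000000, 0.16000000, 0.04666667)
applied force F = (3.0000, 2.4000, 0.7000)

F = (3.0000, 2.4000, 0.7000)
τ = (-0.1700, 0.0200, -0.0300)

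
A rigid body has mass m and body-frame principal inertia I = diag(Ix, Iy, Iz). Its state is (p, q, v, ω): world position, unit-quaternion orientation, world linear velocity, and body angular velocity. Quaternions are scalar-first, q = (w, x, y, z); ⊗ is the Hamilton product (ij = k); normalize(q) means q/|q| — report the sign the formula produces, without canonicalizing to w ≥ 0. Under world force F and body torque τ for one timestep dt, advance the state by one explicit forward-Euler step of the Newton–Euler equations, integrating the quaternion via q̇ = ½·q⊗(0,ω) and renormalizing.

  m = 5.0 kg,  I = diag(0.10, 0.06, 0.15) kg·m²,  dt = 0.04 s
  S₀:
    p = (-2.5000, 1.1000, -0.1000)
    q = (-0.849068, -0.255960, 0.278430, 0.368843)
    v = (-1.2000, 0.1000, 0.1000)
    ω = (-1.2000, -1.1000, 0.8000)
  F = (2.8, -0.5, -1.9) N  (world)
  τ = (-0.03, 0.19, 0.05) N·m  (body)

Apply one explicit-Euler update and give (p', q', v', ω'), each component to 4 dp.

p' = (-2.5480, 1.1040, -0.0960)
q' = (-0.8544, -0.2229, 0.2922, 0.3673)
v' = (-1.1776, 0.0960, 0.0848)
ω' = (-1.1803, -1.0053, 0.8274)

p + v·dt = (-2.5480, 1.1040, -0.0960)
v' = v + a·dt = (-1.1776, 0.0960, 0.0848)
gyro term ω×Iω = (-0.0792, 0.0480, -0.0528)
α = I⁻¹(τ − ω×Iω) = (0.4920, 2.3667, 0.6853)
ω' = ω + α·dt = (-1.1803, -1.0053, 0.8274)
Hamilton product q⊗(0,ω) = (-0.2959534, 1.6473529, 0.6961312, -0.0635824)
q + ½dt·q⊗(0,ω), renormalized = (-0.8544, -0.2229, 0.2922, 0.3673)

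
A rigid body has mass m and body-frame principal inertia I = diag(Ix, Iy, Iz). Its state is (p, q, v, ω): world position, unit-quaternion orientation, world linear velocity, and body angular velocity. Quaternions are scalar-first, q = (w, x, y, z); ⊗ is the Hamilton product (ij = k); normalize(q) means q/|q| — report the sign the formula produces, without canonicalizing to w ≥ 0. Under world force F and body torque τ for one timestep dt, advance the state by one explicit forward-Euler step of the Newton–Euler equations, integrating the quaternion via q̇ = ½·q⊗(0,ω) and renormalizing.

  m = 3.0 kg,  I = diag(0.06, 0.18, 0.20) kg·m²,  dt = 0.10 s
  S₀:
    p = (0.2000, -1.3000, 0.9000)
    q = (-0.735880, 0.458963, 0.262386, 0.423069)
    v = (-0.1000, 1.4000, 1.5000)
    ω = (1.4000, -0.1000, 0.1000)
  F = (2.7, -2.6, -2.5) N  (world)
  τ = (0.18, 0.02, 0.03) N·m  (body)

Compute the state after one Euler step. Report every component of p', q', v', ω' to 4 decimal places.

p' = (0.1900, -1.1600, 1.0500)
q' = (-0.7669, 0.4099, 0.2927, 0.3977)
v' = (-0.0100, 1.3133, 1.4167)
ω' = (1.7003, -0.0780, 0.1234)

linear accel F/m = (0.9000, -0.8667, -0.8333)
new position p' = (0.1900, -1.1600, 1.0500)
new velocity v' = (-0.0100, 1.3133, 1.4167)
gyro term ω×Iω = (-0.0002, -0.0196, -0.0168)
α = I⁻¹(τ − ω×Iω) = (3.0033, 0.2200, 0.2340)
ω' = ω + α·dt = (1.7003, -0.0780, 0.1234)
q⊗(0,ω) = (-0.6586165, -0.9616865, 0.6199883, -0.4868247)
q' = normalize(q + ½dt·q⊗(0,ω)) = (-0.7669, 0.4099, 0.2927, 0.3977)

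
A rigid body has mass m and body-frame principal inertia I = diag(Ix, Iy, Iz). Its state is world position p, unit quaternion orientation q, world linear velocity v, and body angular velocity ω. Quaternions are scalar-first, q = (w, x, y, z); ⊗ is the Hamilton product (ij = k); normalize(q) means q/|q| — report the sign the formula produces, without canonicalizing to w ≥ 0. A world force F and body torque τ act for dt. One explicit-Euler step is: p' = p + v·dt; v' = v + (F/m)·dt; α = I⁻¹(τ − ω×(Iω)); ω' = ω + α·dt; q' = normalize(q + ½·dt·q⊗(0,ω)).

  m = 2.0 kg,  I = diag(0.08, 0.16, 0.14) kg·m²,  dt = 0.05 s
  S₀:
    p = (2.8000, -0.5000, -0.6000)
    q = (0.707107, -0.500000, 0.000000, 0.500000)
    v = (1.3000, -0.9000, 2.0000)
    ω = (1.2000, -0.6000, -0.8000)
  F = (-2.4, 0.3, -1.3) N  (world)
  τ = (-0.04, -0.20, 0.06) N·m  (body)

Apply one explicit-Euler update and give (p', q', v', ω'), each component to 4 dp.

a = F/m = (-1.2000, 0.1500, -0.6500)
p + v·dt = (2.8650, -0.5450, -0.5000)
new velocity v' = (1.2400, -0.8925, 1.9675)
ω×(Iω) gyroscopic = (-0.0096, 0.0576, -0.0576)
angular accel α = (-0.3800, -1.6100, 0.8400)
new body rate ω' = (1.1810, -0.6805, -0.7580)
Hamilton product q⊗(0,ω) = (1.0000000, 1.1485284, -0.2242642, -0.2656856)
q + ½dt·q⊗(0,ω), renormalized = (0.7315, -0.4709, -0.0056, 0.4930)

p' = (2.8650, -0.5450, -0.5000)
q' = (0.7315, -0.4709, -0.0056, 0.4930)
v' = (1.2400, -0.8925, 1.9675)
ω' = (1.1810, -0.6805, -0.7580)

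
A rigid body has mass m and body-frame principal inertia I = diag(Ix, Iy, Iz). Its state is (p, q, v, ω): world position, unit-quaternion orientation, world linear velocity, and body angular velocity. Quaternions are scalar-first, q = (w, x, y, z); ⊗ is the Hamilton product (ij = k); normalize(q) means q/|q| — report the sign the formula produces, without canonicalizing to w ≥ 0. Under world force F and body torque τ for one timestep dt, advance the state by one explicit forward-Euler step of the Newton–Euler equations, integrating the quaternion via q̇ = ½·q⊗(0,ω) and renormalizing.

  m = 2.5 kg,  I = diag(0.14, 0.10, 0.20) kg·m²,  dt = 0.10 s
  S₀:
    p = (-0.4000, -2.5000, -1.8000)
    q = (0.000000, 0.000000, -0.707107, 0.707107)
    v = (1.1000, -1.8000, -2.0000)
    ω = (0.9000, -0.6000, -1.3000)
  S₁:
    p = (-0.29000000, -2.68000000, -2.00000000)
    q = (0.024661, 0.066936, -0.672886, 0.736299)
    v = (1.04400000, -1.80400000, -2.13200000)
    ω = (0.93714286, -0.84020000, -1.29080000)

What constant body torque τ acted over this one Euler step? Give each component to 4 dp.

τ = (0.1300, -0.1700, 0.0400)

ω₁ − ω₀ = (0.03714286, -0.24020000, 0.00920000)
I·α + gyro = (0.1300, -0.1700, 0.0400)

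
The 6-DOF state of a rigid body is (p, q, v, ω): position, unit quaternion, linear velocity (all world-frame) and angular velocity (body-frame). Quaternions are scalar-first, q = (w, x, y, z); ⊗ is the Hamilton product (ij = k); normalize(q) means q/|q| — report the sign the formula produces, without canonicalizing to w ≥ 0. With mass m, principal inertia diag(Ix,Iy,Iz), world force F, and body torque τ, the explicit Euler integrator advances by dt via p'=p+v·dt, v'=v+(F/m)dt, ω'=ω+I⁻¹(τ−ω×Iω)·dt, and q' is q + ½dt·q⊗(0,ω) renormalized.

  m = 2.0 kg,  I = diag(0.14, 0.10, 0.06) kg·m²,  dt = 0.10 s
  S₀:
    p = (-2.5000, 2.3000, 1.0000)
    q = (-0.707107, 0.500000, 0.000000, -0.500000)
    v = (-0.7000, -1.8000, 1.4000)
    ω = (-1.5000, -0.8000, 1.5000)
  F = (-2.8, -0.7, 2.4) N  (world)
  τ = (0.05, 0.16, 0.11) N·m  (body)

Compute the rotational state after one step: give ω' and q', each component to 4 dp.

α = I⁻¹(τ − ω×Iω) = (0.0143, 3.4000, 2.6333)
new body rate ω' = (-1.4986, -0.4600, 1.7633)
Hamilton product q⊗(0,ω) = (1.5000000, 0.6606605, 0.5656856, -1.4606605)
updated quaternion q' = (-0.6281, 0.5296, 0.0281, -0.5694)

ω' = (-1.4986, -0.4600, 1.7633)
q' = (-0.6281, 0.5296, 0.0281, -0.5694)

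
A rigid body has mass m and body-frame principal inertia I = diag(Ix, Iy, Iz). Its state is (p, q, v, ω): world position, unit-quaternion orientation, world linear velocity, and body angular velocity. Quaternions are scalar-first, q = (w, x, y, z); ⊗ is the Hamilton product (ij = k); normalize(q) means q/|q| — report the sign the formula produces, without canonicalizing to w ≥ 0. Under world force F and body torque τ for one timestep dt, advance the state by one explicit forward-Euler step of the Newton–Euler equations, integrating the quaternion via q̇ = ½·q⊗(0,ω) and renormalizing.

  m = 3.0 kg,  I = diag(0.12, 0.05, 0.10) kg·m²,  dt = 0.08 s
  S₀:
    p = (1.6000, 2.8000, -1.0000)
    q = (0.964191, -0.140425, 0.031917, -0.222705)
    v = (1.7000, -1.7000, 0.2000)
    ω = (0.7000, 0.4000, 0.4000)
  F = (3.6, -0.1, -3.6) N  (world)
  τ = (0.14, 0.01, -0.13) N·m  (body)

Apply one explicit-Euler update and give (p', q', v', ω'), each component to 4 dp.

p' = (1.7360, 2.6640, -0.9840)
q' = (0.9705, -0.1093, 0.0433, -0.2103)
v' = (1.7960, -1.7027, 0.1040)
ω' = (0.7880, 0.4070, 0.3117)

a = F/m = (1.2000, -0.0333, -1.2000)
new position p' = (1.7360, 2.6640, -0.9840)
v' = v + a·dt = (1.7960, -1.7027, 0.1040)
ω×(Iω) gyroscopic = (0.0080, 0.0056, -0.0196)
angular accel α = (1.1000, 0.0880, -1.1040)
new body rate ω' = (0.7880, 0.4070, 0.3117)
2q̇ = q⊗(0,ω) = (0.1746127, 0.7767825, 0.2859529, 0.3071645)
updated quaternion q' = (0.9705, -0.1093, 0.0433, -0.2103)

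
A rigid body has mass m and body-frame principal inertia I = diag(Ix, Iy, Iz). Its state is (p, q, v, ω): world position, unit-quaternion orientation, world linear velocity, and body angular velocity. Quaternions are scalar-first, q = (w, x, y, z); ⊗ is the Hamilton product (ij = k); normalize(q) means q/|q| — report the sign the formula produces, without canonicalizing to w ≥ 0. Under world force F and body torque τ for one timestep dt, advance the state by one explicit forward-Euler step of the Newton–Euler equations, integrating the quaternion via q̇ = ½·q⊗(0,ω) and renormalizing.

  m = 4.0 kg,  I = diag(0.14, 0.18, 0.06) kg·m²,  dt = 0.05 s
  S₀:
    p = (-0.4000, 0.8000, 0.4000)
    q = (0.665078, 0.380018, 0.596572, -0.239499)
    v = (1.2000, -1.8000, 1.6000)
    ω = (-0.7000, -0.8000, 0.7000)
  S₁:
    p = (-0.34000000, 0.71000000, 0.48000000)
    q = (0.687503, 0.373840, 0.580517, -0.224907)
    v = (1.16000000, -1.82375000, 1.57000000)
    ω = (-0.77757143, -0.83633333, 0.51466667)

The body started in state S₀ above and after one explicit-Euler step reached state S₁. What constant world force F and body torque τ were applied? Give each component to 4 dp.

ω₁ − ω₀ = (-0.07757143, -0.03633333, -0.18533333)
τ = I·(Δω/dt) + ω₀×(Iω₀) = (-0.1500, -0.1700, -0.2000)
Δv = v₁−v₀ = (-0.04000000, -0.02375000, -0.03000000)
m·(v₁−v₀)/dt = (-3.2000, -1.9000, -2.4000)

F = (-3.2000, -1.9000, -2.4000)
τ = (-0.1500, -0.1700, -0.2000)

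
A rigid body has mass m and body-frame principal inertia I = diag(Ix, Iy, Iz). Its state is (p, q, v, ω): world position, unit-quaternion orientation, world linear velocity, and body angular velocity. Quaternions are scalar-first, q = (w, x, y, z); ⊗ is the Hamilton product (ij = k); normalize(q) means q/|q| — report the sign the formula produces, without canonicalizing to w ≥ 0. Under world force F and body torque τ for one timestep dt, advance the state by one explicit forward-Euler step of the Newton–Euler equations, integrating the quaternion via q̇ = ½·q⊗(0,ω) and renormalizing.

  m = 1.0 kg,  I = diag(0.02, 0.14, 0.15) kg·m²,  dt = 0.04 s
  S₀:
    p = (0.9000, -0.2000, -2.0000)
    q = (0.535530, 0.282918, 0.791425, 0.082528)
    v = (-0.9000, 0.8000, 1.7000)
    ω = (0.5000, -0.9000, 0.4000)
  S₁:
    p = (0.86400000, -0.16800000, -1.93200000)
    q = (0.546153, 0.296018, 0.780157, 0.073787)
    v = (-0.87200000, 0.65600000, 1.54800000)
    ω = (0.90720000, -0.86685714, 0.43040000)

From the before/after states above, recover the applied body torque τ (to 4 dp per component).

τ = (0.2000, 0.0900, 0.0600)

ω₁ − ω₀ = (0.40720000, 0.03314286, 0.03040000)
applied torque τ = (0.2000, 0.0900, 0.0600)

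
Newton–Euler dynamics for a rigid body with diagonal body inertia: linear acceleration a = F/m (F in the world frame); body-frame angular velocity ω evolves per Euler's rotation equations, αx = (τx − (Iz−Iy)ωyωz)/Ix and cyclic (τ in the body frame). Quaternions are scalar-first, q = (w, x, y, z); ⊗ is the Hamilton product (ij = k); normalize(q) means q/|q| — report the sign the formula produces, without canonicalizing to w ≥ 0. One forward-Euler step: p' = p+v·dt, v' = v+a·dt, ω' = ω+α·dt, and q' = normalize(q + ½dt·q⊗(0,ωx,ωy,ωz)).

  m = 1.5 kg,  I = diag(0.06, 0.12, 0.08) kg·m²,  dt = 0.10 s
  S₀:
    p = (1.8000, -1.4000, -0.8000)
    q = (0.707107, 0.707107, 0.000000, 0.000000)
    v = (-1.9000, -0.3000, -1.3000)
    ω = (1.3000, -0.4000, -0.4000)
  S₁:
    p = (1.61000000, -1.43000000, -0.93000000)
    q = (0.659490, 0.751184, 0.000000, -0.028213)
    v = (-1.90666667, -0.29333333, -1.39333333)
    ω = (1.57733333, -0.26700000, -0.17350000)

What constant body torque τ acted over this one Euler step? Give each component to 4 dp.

Δω = ω₁−ω₀ = (0.27733333, 0.13300000, 0.22650000)
ω₀×(Iω₀) = (-0.0064, 0.0104, -0.0312)
I·α + gyro = (0.1600, 0.1700, 0.1500)

τ = (0.1600, 0.1700, 0.1500)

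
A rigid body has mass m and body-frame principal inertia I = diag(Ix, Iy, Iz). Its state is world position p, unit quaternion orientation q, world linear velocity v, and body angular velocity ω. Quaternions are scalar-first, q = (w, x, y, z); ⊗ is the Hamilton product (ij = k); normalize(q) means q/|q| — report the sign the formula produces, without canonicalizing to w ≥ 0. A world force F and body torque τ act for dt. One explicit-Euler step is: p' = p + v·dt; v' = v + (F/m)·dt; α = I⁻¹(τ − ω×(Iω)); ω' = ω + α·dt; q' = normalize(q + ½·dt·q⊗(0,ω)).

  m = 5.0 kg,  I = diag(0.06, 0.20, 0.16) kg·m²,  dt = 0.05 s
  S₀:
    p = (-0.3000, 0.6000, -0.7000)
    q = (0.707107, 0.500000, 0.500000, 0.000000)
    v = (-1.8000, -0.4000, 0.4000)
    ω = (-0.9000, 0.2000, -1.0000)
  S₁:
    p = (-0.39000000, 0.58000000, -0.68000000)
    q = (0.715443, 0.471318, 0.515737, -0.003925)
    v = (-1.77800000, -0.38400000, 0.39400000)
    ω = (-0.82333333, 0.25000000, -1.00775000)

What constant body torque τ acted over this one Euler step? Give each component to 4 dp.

ω₁ − ω₀ = (0.07666667, 0.05000000, -0.00775000)
ω₀×(Iω₀) = (0.0080, -0.0900, -0.0252)
τ = I·(Δω/dt) + ω₀×(Iω₀) = (0.1000, 0.1100, -0.0500)

τ = (0.1000, 0.1100, -0.0500)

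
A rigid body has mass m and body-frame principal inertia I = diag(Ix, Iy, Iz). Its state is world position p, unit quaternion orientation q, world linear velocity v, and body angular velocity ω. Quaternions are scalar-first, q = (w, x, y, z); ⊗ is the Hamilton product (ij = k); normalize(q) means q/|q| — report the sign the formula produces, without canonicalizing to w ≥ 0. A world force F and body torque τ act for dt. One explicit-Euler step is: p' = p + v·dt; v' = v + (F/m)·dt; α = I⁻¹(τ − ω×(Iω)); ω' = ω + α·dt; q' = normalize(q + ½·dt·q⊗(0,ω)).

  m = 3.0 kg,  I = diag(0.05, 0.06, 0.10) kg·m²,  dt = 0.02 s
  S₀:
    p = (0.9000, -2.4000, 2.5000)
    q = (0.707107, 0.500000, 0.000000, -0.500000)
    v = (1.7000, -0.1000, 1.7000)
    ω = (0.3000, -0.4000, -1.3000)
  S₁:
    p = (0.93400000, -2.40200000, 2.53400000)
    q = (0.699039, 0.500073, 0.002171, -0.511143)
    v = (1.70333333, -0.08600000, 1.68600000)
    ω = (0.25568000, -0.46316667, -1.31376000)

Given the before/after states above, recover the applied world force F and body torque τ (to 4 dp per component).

rate change Δω = (-0.04432000, -0.06316667, -0.01376000)
gyro term ω₀×Iω₀ = (0.0208, 0.0195, -0.0012)
I·α + gyro = (-0.0900, -0.1700, -0.0700)
velocity change Δv = (0.00333333, 0.01400000, -0.01400000)
applied force F = (0.5000, 2.1000, -2.1000)

F = (0.5000, 2.1000, -2.1000)
τ = (-0.0900, -0.1700, -0.0700)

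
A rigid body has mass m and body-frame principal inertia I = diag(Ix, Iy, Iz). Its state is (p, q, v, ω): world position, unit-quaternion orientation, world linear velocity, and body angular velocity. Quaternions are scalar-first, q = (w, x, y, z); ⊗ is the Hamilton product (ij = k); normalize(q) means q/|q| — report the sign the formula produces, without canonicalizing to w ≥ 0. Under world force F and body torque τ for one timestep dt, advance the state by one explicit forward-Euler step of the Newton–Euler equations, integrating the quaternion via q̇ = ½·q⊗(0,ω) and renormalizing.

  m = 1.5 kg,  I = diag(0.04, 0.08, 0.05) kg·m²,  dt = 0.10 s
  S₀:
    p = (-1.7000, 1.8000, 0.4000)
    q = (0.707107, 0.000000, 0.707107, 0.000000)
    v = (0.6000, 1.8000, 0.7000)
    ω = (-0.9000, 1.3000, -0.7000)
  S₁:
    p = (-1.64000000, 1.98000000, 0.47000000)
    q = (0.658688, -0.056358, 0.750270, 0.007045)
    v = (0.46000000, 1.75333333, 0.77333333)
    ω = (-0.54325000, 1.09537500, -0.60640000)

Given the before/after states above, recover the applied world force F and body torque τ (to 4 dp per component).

rate change Δω = (0.35675000, -0.20462500, 0.09360000)
τ = I·(Δω/dt) + ω₀×(Iω₀) = (0.1700, -0.1700, 0.0000)
v₁ − v₀ = (-0.14000000, -0.04666667, 0.07333333)
m·(v₁−v₀)/dt = (-2.1000, -0.7000, 1.1000)

F = (-2.1000, -0.7000, 1.1000)
τ = (0.1700, -0.1700, 0.0000)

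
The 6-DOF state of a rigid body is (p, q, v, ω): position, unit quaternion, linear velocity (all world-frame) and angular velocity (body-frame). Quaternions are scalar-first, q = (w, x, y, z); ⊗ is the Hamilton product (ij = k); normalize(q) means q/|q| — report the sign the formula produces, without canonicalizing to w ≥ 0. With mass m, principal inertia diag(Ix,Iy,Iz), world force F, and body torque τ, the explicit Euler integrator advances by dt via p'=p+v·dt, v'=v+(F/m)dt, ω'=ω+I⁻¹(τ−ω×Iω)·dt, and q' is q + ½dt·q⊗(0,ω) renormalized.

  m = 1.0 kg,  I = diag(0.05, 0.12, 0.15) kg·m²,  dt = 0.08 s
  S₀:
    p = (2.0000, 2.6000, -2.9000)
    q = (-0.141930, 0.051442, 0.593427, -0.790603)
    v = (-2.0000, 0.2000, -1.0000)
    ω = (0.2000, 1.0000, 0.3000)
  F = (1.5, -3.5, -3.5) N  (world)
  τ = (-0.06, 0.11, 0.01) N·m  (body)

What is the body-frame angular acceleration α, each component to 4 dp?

α = (-1.3800, 0.9667, -0.0267)

ω×(Iω) gyroscopic = (0.0090, -0.0060, 0.0140)
(τ − ω×Iω)/I = (-1.3800, 0.9667, -0.0267)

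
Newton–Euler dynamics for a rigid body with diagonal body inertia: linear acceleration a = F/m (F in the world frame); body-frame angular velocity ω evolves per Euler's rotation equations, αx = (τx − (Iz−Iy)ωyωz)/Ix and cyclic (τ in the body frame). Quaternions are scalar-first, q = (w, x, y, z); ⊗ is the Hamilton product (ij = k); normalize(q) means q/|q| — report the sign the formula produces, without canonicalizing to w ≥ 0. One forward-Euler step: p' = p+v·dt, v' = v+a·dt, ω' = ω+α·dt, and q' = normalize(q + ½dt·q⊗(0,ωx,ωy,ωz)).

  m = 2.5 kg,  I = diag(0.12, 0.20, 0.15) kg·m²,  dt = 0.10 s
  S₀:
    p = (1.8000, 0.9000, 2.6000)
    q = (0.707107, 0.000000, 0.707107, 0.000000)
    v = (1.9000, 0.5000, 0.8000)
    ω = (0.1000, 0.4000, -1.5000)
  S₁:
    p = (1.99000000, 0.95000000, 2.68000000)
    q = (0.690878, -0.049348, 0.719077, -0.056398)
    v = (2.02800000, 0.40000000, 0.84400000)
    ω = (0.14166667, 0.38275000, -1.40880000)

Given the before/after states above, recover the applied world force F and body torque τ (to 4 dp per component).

v₁ − v₀ = (0.12800000, -0.10000000, 0.04400000)
F = m·Δv/dt = (3.2000, -2.5000, 1.1000)
Δω = ω₁−ω₀ = (0.04166667, -0.01725000, 0.09120000)
gyro term ω₀×Iω₀ = (0.0300, 0.0045, 0.0032)
I·α + gyro = (0.0800, -0.0300, 0.1400)

F = (3.2000, -2.5000, 1.1000)
τ = (0.0800, -0.0300, 0.1400)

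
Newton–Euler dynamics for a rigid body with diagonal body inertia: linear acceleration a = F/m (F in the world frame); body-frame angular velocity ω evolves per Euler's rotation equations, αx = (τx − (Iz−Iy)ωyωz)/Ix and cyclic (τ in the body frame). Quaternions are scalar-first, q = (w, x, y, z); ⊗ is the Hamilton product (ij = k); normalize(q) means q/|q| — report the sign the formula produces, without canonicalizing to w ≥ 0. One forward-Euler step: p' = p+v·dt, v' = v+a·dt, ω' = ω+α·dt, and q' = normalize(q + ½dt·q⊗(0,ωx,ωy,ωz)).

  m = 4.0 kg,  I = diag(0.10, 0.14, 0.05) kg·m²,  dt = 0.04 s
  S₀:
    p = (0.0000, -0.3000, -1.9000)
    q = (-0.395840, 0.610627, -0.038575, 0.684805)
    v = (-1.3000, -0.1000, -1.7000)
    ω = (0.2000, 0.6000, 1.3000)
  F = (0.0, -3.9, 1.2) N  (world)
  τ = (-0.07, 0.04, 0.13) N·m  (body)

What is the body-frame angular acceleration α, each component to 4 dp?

precession coupling ω×(Iω) = (-0.0702, 0.0130, 0.0048)
(τ − ω×Iω)/I = (0.0020, 0.1929, 2.5040)

α = (0.0020, 0.1929, 2.5040)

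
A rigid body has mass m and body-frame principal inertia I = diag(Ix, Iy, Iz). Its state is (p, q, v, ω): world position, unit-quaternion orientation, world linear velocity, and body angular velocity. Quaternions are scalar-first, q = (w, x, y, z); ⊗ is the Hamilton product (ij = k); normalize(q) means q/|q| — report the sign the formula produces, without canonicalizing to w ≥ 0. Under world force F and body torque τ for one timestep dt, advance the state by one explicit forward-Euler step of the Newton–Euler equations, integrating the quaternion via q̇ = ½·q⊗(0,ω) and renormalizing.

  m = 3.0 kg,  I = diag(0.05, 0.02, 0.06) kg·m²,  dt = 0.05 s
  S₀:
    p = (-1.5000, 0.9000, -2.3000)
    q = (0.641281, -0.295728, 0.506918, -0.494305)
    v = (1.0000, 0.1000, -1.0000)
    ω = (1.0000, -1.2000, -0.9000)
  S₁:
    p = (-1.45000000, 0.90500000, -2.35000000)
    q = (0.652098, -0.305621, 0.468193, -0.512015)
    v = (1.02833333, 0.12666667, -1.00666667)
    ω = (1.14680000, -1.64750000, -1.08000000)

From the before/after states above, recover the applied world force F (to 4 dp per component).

F = (1.7000, 1.6000, -0.4000)

v₁ − v₀ = (0.02833333, 0.02666667, -0.00666667)
m·(v₁−v₀)/dt = (1.7000, 1.6000, -0.4000)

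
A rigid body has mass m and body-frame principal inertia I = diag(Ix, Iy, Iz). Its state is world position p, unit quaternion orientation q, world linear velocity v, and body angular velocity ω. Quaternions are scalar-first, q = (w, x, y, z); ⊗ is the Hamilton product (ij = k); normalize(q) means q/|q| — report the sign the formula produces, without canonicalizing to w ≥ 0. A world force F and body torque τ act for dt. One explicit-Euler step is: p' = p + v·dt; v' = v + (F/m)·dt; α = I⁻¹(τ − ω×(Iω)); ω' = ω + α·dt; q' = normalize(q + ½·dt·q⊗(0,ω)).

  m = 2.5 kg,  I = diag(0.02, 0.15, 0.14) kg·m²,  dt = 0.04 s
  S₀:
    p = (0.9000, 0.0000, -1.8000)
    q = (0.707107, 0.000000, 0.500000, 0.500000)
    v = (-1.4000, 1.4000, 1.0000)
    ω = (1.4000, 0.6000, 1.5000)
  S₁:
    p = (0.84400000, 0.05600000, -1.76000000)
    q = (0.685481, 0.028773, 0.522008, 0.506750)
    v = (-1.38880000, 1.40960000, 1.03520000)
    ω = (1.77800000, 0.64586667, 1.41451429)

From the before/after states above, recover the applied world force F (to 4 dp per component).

Δv = v₁−v₀ = (0.01120000, 0.00960000, 0.03520000)
applied force F = (0.7000, 0.6000, 2.2000)

F = (0.7000, 0.6000, 2.2000)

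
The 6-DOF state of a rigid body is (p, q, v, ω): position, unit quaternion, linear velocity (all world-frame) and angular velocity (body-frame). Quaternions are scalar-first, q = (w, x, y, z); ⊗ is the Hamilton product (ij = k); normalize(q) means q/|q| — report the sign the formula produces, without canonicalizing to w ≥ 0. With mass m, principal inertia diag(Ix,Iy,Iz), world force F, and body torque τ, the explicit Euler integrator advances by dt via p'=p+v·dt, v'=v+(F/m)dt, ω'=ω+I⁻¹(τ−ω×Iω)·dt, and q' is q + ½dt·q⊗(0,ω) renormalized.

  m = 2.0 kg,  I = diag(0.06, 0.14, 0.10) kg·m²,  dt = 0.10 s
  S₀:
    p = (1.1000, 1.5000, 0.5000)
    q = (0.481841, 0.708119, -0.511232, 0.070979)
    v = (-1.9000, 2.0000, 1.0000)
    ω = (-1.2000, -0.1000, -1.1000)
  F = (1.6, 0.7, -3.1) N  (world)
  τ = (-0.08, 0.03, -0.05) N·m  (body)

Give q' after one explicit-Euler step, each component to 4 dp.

q⊗(0,ω) = (0.8766965, -0.0087561, 0.6455720, -1.2143154)
q' = normalize(q + ½dt·q⊗(0,ω)) = (0.5239, 0.7053, -0.4774, 0.0102)

q' = (0.5239, 0.7053, -0.4774, 0.0102)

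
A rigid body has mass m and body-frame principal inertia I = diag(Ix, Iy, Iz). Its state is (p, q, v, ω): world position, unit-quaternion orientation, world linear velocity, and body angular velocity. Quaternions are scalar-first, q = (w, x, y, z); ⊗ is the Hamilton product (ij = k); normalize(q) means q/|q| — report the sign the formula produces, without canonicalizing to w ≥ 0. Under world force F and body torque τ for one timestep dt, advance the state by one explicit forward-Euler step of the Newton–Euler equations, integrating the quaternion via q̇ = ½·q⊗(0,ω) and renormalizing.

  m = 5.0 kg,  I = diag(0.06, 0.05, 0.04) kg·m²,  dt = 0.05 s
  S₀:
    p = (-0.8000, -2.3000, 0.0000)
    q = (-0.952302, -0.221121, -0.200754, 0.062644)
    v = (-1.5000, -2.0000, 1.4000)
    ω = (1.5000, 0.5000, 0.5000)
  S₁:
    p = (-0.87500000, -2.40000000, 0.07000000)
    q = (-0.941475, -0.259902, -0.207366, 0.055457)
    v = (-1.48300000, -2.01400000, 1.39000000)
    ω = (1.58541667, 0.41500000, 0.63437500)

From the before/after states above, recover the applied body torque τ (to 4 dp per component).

τ = (0.1000, -0.0700, 0.1000)

rate change Δω = (0.08541667, -0.08500000, 0.13437500)
ω₀×(Iω₀) = (-0.0025, 0.0150, -0.0075)
applied torque τ = (0.1000, -0.0700, 0.1000)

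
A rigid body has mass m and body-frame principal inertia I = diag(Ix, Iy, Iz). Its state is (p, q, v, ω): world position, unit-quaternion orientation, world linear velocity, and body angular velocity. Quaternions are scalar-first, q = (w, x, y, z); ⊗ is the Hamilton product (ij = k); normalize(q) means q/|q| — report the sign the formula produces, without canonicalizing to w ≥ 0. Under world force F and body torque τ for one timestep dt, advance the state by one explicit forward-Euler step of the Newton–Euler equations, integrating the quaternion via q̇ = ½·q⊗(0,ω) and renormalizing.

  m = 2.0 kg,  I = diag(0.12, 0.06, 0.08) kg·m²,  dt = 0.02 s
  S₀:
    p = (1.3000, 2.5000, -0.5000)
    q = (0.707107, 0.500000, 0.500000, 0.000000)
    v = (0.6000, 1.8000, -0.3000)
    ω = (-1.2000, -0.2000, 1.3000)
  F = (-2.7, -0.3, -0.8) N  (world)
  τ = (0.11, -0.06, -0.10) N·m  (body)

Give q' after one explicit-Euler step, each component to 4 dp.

q' = (0.7140, 0.4979, 0.4920, 0.0142)

Hamilton product q⊗(0,ω) = (0.7000000, -0.1985284, -0.7914214, 1.4192391)
updated quaternion q' = (0.7140, 0.4979, 0.4920, 0.0142)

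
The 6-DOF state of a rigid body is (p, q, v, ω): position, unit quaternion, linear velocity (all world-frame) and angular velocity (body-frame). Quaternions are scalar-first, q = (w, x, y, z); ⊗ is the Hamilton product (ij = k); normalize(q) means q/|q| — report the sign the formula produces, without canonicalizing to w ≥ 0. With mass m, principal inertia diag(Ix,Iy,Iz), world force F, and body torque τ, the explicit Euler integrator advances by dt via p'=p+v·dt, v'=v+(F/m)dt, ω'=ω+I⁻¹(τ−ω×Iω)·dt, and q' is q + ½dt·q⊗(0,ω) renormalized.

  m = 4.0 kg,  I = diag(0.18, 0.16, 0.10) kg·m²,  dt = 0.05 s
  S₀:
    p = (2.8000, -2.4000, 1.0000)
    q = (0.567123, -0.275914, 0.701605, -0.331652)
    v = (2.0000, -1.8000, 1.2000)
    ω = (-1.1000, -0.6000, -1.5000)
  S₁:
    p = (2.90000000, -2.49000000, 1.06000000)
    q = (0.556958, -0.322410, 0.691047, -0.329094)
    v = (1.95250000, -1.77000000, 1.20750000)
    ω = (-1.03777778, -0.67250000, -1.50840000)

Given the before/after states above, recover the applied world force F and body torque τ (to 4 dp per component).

F = (-3.8000, 2.4000, 0.6000)
τ = (0.1700, -0.1000, -0.0300)

velocity change Δv = (-0.04750000, 0.03000000, 0.00750000)
F = m·Δv/dt = (-3.8000, 2.4000, 0.6000)
Δω = ω₁−ω₀ = (0.06222222, -0.07250000, -0.00840000)
ω₀×(Iω₀) = (-0.0540, 0.1320, -0.0132)
applied torque τ = (0.1700, -0.1000, -0.0300)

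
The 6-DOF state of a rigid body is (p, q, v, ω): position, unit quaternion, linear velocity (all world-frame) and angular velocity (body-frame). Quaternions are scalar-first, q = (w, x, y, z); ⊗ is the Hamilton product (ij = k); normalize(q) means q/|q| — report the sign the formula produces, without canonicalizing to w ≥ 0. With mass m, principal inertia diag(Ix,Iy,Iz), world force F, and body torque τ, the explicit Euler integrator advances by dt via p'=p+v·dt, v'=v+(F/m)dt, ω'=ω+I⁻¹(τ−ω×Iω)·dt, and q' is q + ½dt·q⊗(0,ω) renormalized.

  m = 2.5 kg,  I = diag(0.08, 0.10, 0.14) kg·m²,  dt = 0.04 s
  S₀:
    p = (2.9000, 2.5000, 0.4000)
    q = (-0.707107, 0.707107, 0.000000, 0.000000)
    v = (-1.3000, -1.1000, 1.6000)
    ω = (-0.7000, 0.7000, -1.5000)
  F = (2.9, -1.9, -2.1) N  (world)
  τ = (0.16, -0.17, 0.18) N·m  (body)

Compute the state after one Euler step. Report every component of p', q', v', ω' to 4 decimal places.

p' = (2.8480, 2.4560, 0.4640)
q' = (-0.6968, 0.7165, 0.0113, 0.0311)
v' = (-1.2536, -1.1304, 1.5664)
ω' = (-0.5990, 0.6572, -1.4458)

a = F/m = (1.1600, -0.7600, -0.8400)
p + v·dt = (2.8480, 2.4560, 0.4640)
v + (F/m)dt = (-1.2536, -1.1304, 1.5664)
gyro term ω×Iω = (-0.0420, -0.0630, -0.0098)
angular accel α = (2.5250, -1.0700, 1.3557)
ω' = ω + α·dt = (-0.5990, 0.6572, -1.4458)
2q̇ = q⊗(0,ω) = (0.4949749, 0.4949749, 0.5656856, 1.5556354)
q + ½dt·q⊗(0,ω), renormalized = (-0.6968, 0.7165, 0.0113, 0.0311)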